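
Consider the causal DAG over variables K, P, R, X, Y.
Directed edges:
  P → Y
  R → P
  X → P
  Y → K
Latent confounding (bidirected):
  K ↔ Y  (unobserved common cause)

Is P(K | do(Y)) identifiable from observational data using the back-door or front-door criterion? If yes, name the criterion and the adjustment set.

desc(Y)\{Y}={K}; candidates ⊆ {P,R,X}.
Y↔K: latent back-door arc(s) into Y.
size 0: {}; under {} Y still reaches {K,P,R,X} ∋ K.
size 1: {P}, {R}, {X}; under {P} Y still reaches {K} ∋ K.
size 2: {P,R}, {P,X}, {R,X}; under {P,R} Y still reaches {K} ∋ K.
Y↔K cannot be blocked by any observed set — no back-door set.
No mediator lies on a directed Y→…→K path.
Neither criterion identifies P(K|do(Y)) in this graph.

P(K|do(Y)): not identifiable (no BD/FD set).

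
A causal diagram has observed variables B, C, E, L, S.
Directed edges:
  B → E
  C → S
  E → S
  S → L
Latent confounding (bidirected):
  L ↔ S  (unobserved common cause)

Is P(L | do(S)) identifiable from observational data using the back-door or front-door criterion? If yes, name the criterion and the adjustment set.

desc(S)\{S}={L}; candidates ⊆ {B,C,E}.
S↔L: latent back-door arc(s) into S.
size 0: {}; under {} S still reaches {B,C,E,L} ∋ L.
size 1: {B}, {C}, {E}; under {B} S still reaches {C,E,L} ∋ L.
size 2: {B,C}, {B,E}, {C,E}; under {B,C} S still reaches {E,L} ∋ L.
S↔L cannot be blocked by any observed set — no back-door set.
No mediator lies on a directed S→…→L path.
Neither criterion identifies P(L|do(S)) in this graph.

P(L|do(S)): not identifiable (no BD/FD set).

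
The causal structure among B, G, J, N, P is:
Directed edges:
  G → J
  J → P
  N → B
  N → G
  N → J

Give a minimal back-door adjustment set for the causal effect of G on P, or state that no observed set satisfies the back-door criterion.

G→P: minimal back-door set {N}.

desc(G)\{G}={J,P}; candidates ⊆ {B,N}.
size 0: {}; under {} G still reaches {B,J,N,P} ∋ P.
{N}: G⊥P given {N} in G with G→· removed — back-door holds.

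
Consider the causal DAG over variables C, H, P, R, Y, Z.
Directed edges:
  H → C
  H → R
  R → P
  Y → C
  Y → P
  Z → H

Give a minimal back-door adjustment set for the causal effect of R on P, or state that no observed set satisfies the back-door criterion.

desc(R)\{R}={P}; candidates ⊆ {C,H,Y,Z}.
∅: R⊥P given ∅ in G with R→· removed — back-door holds.

R→P: minimal back-door set ∅.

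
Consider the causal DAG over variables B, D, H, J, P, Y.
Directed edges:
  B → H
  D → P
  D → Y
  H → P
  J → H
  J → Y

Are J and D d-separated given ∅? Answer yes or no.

Yes — J ⊥ D | ∅.

Bayes-Ball from J | ∅ reaches {H,P,Y}.
D ∉ reach(J|∅) ⇒ J ⊥ D | ∅.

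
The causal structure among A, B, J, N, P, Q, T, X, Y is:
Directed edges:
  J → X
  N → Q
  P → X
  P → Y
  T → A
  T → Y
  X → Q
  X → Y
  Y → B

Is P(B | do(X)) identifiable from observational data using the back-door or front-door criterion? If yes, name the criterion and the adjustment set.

desc(X)\{X}={B,Q,Y}; candidates ⊆ {A,J,N,P,T}.
size 0: {}; under {} X still reaches {B,J,P,Y} ∋ B.
{P}: X⊥B given {P} in G with X→· removed — back-door holds.
P(B|do(X)) = Σ_{P} P(B|X,P)·P(P).

P(B|do(X)): backdoor, adjust for {P}.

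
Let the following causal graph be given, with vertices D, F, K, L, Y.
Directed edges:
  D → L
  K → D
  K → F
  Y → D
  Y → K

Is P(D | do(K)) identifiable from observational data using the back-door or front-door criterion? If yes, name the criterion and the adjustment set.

P(D|do(K)): backdoor, adjust for {Y}.

desc(K)\{K}={D,F,L}; candidates ⊆ {Y}.
size 0: {}; under {} K still reaches {D,L,Y} ∋ D.
{Y}: K⊥D given {Y} in G with K→· removed — back-door holds.
P(D|do(K)) = Σ_{Y} P(D|K,Y)·P(Y).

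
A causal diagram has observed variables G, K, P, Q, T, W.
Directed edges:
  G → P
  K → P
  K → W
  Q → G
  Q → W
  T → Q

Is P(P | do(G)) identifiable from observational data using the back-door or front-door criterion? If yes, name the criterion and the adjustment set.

P(P|do(G)): backdoor, adjust for ∅.

desc(G)\{G}={P}; candidates ⊆ {K,Q,T,W}.
∅: G⊥P given ∅ in G with G→· removed — back-door holds.
P(P|do(G)) = P(P|G) — no adjustment needed.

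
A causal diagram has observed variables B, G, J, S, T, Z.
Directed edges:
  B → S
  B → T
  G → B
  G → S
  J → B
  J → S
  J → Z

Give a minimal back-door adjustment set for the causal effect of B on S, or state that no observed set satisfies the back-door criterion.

B→S: minimal back-door set {G, J}.

desc(B)\{B}={S,T}; candidates ⊆ {G,J,Z}.
size 0: {}; under {} B still reaches {G,J,S,Z} ∋ S.
size 1: {G}, {J}, {Z}; under {G} B still reaches {J,S,Z} ∋ S.
{G,J}: B⊥S given {G,J} in G with B→· removed — back-door holds.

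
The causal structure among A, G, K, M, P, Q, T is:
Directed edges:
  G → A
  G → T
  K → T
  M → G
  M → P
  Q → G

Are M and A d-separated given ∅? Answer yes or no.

No — M and A are d-connected given ∅.

Bayes-Ball from M | ∅ reaches {A,G,P,T}.
A ∈ reach(M|∅) ⇒ M ⊥̸ A | ∅.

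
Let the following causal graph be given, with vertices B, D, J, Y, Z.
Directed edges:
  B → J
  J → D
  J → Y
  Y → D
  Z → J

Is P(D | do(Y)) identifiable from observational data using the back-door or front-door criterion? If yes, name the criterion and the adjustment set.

P(D|do(Y)): backdoor, adjust for {J}.

desc(Y)\{Y}={D}; candidates ⊆ {B,J,Z}.
size 0: {}; under {} Y still reaches {B,D,J,Z} ∋ D.
{J}: Y⊥D given {J} in G with Y→· removed — back-door holds.
P(D|do(Y)) = Σ_{J} P(D|Y,J)·P(J).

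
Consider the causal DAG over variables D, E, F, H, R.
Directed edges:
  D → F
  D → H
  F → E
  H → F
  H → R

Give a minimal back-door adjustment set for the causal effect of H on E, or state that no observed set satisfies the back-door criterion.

H→E: minimal back-door set {D}.

desc(H)\{H}={E,F,R}; candidates ⊆ {D}.
size 0: {}; under {} H still reaches {D,E,F} ∋ E.
{D}: H⊥E given {D} in G with H→· removed — back-door holds.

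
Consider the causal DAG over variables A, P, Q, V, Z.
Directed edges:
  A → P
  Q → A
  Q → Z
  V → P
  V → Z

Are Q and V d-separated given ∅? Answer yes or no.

Bayes-Ball from Q | ∅ reaches {A,P,Z}.
V ∉ reach(Q|∅) ⇒ Q ⊥ V | ∅.

Yes — Q ⊥ V | ∅.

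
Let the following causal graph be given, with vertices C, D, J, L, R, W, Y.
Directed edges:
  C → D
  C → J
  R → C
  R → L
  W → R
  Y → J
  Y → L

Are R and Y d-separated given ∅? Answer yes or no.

Yes — R ⊥ Y | ∅.

Bayes-Ball from R | ∅ reaches {C,D,J,L,W}.
Y ∉ reach(R|∅) ⇒ R ⊥ Y | ∅.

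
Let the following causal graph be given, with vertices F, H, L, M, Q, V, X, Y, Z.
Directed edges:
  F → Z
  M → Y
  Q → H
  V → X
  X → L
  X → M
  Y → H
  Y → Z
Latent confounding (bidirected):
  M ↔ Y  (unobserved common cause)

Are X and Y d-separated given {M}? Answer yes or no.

No — X and Y are d-connected given {M}.

Bayes-Ball from X | {M} reaches {H,L,V,Y,Z}.
Y ∈ reach(X|{M}) ⇒ X ⊥̸ Y | {M}.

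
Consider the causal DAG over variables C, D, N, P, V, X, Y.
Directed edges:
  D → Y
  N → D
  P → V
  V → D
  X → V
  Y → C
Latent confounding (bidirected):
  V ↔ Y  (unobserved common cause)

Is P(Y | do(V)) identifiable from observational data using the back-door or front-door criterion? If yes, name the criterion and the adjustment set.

desc(V)\{V}={C,D,Y}; candidates ⊆ {N,P,X}.
V↔Y: latent back-door arc(s) into V.
size 0: {}; under {} V still reaches {C,P,X,Y} ∋ Y.
size 1: {N}, {P}, {X}; under {N} V still reaches {C,P,X,Y} ∋ Y.
size 2: {N,P}, {N,X}, {P,X}; under {N,P} V still reaches {C,X,Y} ∋ Y.
V↔Y cannot be blocked by any observed set — no back-door set.
{D}: (i) intercepts every directed V→Y path; (ii) no back-door V→{D}; (iii) {V} blocks every back-door {D}→Y. Front-door holds.
P(Y|do(V)) = Σ_{D} P(D|V) Σ_{V'} P(Y|D,V')P(V').

P(Y|do(V)): frontdoor, adjust for {D}.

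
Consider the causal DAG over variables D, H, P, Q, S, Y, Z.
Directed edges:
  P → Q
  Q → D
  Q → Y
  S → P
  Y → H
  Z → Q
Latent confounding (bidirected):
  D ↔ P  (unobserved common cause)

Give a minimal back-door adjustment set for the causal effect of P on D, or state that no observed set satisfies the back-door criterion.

P→D: no observed back-door set.

desc(P)\{P}={D,H,Q,Y}; candidates ⊆ {S,Z}.
P↔D: latent back-door arc(s) into P.
size 0: {}; under {} P still reaches {D,S} ∋ D.
size 1: {S}, {Z}; under {S} P still reaches {D} ∋ D.
size 2: {S,Z}; under {S,Z} P still reaches {D} ∋ D.
P↔D cannot be blocked by any observed set — no back-door set.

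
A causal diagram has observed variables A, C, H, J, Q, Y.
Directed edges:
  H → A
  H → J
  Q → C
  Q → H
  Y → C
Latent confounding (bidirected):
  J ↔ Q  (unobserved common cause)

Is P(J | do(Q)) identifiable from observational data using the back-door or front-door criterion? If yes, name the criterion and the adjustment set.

P(J|do(Q)): frontdoor, adjust for {H}.

desc(Q)\{Q}={A,C,H,J}; candidates ⊆ {Y}.
Q↔J: latent back-door arc(s) into Q.
size 0: {}; under {} Q still reaches {J} ∋ J.
size 1: {Y}; under {Y} Q still reaches {J} ∋ J.
Q↔J cannot be blocked by any observed set — no back-door set.
{H}: (i) intercepts every directed Q→J path; (ii) no back-door Q→{H}; (iii) {Q} blocks every back-door {H}→J. Front-door holds.
P(J|do(Q)) = Σ_{H} P(H|Q) Σ_{Q'} P(J|H,Q')P(Q').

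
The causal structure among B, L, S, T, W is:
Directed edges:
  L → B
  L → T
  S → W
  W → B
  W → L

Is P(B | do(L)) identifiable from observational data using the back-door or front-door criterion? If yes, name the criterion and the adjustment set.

P(B|do(L)): backdoor, adjust for {W}.

desc(L)\{L}={B,T}; candidates ⊆ {S,W}.
size 0: {}; under {} L still reaches {B,S,W} ∋ B.
{W}: L⊥B given {W} in G with L→· removed — back-door holds.
P(B|do(L)) = Σ_{W} P(B|L,W)·P(W).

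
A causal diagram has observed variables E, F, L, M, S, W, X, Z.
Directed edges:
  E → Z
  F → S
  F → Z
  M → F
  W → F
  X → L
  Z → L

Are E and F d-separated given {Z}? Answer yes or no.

No — E and F are d-connected given {Z}.

Bayes-Ball from E | {Z} reaches {F,M,S,W}.
F ∈ reach(E|{Z}) ⇒ E ⊥̸ F | {Z}.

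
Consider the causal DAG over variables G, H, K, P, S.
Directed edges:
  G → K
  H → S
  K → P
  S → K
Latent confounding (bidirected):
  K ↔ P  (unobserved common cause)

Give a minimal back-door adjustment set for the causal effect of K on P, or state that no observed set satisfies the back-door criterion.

desc(K)\{K}={P}; candidates ⊆ {G,H,S}.
K↔P: latent back-door arc(s) into K.
size 0: {}; under {} K still reaches {G,H,P,S} ∋ P.
size 1: {G}, {H}, {S}; under {G} K still reaches {H,P,S} ∋ P.
size 2: {G,H}, {G,S}, {H,S}; under {G,H} K still reaches {P,S} ∋ P.
K↔P cannot be blocked by any observed set — no back-door set.

K→P: no observed back-door set.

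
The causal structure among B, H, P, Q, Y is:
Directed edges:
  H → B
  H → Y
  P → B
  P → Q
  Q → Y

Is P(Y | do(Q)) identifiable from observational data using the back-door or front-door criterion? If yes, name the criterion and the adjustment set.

desc(Q)\{Q}={Y}; candidates ⊆ {B,H,P}.
∅: Q⊥Y given ∅ in G with Q→· removed — back-door holds.
P(Y|do(Q)) = P(Y|Q) — no adjustment needed.

P(Y|do(Q)): backdoor, adjust for ∅.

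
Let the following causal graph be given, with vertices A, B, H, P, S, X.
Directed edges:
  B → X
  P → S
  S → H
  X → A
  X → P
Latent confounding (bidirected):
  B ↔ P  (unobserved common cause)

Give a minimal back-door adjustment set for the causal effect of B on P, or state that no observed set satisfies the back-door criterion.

desc(B)\{B}={A,H,P,S,X}; candidates ⊆ {—}.
B↔P: latent back-door arc(s) into B.
size 0: {}; under {} B still reaches {H,P,S} ∋ P.
B↔P cannot be blocked by any observed set — no back-door set.

B→P: no observed back-door set.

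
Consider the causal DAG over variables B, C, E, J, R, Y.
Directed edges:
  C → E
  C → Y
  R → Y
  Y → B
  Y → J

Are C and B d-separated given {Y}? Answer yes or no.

Bayes-Ball from C | {Y} reaches {E,R}.
B ∉ reach(C|{Y}) ⇒ C ⊥ B | {Y}.

Yes — C ⊥ B | {Y}.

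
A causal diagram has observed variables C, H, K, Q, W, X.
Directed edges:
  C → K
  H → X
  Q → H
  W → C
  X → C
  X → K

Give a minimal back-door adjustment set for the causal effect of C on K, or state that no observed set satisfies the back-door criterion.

C→K: minimal back-door set {X}.

desc(C)\{C}={K}; candidates ⊆ {H,Q,W,X}.
size 0: {}; under {} C still reaches {H,K,Q,W,X} ∋ K.
{X}: C⊥K given {X} in G with C→· removed — back-door holds.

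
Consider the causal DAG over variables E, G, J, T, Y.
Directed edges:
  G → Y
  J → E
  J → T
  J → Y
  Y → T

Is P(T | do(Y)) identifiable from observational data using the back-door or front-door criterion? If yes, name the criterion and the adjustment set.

P(T|do(Y)): backdoor, adjust for {J}.

desc(Y)\{Y}={T}; candidates ⊆ {E,G,J}.
size 0: {}; under {} Y still reaches {E,G,J,T} ∋ T.
{J}: Y⊥T given {J} in G with Y→· removed — back-door holds.
P(T|do(Y)) = Σ_{J} P(T|Y,J)·P(J).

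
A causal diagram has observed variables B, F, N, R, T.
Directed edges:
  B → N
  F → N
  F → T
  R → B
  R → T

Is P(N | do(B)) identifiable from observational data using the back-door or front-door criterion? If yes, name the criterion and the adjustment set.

desc(B)\{B}={N}; candidates ⊆ {F,R,T}.
∅: B⊥N given ∅ in G with B→· removed — back-door holds.
P(N|do(B)) = P(N|B) — no adjustment needed.

P(N|do(B)): backdoor, adjust for ∅.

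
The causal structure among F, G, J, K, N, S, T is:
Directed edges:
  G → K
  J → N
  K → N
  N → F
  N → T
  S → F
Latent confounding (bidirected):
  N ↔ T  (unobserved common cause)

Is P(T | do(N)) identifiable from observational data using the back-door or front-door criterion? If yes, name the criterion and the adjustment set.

P(T|do(N)): not identifiable (no BD/FD set).

desc(N)\{N}={F,T}; candidates ⊆ {G,J,K,S}.
N↔T: latent back-door arc(s) into N.
size 0: {}; under {} N still reaches {G,J,K,T} ∋ T.
size 1: {G}, {J}, {K} …(+1); under {G} N still reaches {J,K,T} ∋ T.
size 2: {G,J}, {G,K}, {G,S} …(+3); under {G,J} N still reaches {K,T} ∋ T.
N↔T cannot be blocked by any observed set — no back-door set.
No mediator lies on a directed N→…→T path.
Neither criterion identifies P(T|do(N)) in this graph.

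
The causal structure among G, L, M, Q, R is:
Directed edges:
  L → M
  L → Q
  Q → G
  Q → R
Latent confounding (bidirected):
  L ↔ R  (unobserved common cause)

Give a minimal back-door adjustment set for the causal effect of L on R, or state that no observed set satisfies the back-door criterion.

desc(L)\{L}={G,M,Q,R}; candidates ⊆ {—}.
L↔R: latent back-door arc(s) into L.
size 0: {}; under {} L still reaches {R} ∋ R.
L↔R cannot be blocked by any observed set — no back-door set.

L→R: no observed back-door set.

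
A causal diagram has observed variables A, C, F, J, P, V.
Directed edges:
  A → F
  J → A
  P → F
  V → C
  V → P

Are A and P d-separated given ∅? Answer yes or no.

Bayes-Ball from A | ∅ reaches {F,J}.
P ∉ reach(A|∅) ⇒ A ⊥ P | ∅.

Yes — A ⊥ P | ∅.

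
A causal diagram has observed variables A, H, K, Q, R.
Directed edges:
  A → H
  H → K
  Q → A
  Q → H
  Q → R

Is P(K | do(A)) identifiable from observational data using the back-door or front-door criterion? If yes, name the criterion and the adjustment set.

desc(A)\{A}={H,K}; candidates ⊆ {Q,R}.
size 0: {}; under {} A still reaches {H,K,Q,R} ∋ K.
{Q}: A⊥K given {Q} in G with A→· removed — back-door holds.
P(K|do(A)) = Σ_{Q} P(K|A,Q)·P(Q).

P(K|do(A)): backdoor, adjust for {Q}.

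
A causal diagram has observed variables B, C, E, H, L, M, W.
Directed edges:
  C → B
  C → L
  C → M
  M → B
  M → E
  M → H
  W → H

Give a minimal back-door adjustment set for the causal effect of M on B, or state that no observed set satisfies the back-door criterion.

desc(M)\{M}={B,E,H}; candidates ⊆ {C,L,W}.
size 0: {}; under {} M still reaches {B,C,L} ∋ B.
{C}: M⊥B given {C} in G with M→· removed — back-door holds.

M→B: minimal back-door set {C}.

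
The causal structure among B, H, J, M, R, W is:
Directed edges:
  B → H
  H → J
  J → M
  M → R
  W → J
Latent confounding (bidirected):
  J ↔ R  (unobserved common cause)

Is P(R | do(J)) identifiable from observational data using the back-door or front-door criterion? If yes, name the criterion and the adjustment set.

P(R|do(J)): frontdoor, adjust for {M}.

desc(J)\{J}={M,R}; candidates ⊆ {B,H,W}.
J↔R: latent back-door arc(s) into J.
size 0: {}; under {} J still reaches {B,H,R,W} ∋ R.
size 1: {B}, {H}, {W}; under {B} J still reaches {H,R,W} ∋ R.
size 2: {B,H}, {B,W}, {H,W}; under {B,H} J still reaches {R,W} ∋ R.
J↔R cannot be blocked by any observed set — no back-door set.
{M}: (i) intercepts every directed J→R path; (ii) no back-door J→{M}; (iii) {J} blocks every back-door {M}→R. Front-door holds.
P(R|do(J)) = Σ_{M} P(M|J) Σ_{J'} P(R|M,J')P(J').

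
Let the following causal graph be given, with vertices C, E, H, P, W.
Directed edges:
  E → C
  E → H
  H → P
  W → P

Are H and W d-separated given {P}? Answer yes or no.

No — H and W are d-connected given {P}.

Bayes-Ball from H | {P} reaches {C,E,W}.
W ∈ reach(H|{P}) ⇒ H ⊥̸ W | {P}.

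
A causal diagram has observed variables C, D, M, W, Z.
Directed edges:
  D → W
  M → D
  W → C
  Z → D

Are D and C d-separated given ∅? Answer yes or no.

No — D and C are d-connected given ∅.

Bayes-Ball from D | ∅ reaches {C,M,W,Z}.
C ∈ reach(D|∅) ⇒ D ⊥̸ C | ∅.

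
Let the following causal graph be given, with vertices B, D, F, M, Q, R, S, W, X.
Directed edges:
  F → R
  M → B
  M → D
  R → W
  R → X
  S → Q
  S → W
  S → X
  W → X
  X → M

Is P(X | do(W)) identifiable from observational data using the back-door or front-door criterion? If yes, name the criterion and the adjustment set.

desc(W)\{W}={B,D,M,X}; candidates ⊆ {F,Q,R,S}.
size 0: {}; under {} W still reaches {B,D,F,M,Q,R,S,X} ∋ X.
size 1: {F}, {Q}, {R} …(+1); under {F} W still reaches {B,D,M,Q,R,S,X} ∋ X.
{R,S}: W⊥X given {R,S} in G with W→· removed — back-door holds.
P(X|do(W)) = Σ_{R,S} P(X|W,R,S)·P(R,S).

P(X|do(W)): backdoor, adjust for {R, S}.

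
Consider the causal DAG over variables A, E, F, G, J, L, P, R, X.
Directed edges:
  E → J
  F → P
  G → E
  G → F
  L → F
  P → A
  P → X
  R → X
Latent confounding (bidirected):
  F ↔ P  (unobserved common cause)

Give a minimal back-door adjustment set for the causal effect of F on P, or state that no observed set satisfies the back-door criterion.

F→P: no observed back-door set.

desc(F)\{F}={A,P,X}; candidates ⊆ {E,G,J,L,R}.
F↔P: latent back-door arc(s) into F.
size 0: {}; under {} F still reaches {A,E,G,J,L,P,X} ∋ P.
size 1: {E}, {G}, {J} …(+2); under {E} F still reaches {A,G,L,P,X} ∋ P.
size 2: {E,G}, {E,J}, {E,L} …(+7); under {E,G} F still reaches {A,L,P,X} ∋ P.
F↔P cannot be blocked by any observed set — no back-door set.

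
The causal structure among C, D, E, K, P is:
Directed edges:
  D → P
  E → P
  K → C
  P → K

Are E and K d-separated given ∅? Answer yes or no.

Bayes-Ball from E | ∅ reaches {C,K,P}.
K ∈ reach(E|∅) ⇒ E ⊥̸ K | ∅.

No — E and K are d-connected given ∅.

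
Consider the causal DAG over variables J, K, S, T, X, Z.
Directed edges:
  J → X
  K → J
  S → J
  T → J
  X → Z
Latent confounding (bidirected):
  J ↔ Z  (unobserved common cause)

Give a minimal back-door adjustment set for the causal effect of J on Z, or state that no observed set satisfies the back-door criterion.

J→Z: no observed back-door set.

desc(J)\{J}={X,Z}; candidates ⊆ {K,S,T}.
J↔Z: latent back-door arc(s) into J.
size 0: {}; under {} J still reaches {K,S,T,Z} ∋ Z.
size 1: {K}, {S}, {T}; under {K} J still reaches {S,T,Z} ∋ Z.
size 2: {K,S}, {K,T}, {S,T}; under {K,S} J still reaches {T,Z} ∋ Z.
J↔Z cannot be blocked by any observed set — no back-door set.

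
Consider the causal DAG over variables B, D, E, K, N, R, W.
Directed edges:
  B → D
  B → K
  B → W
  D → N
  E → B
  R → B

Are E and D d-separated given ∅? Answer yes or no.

Bayes-Ball from E | ∅ reaches {B,D,K,N,W}.
D ∈ reach(E|∅) ⇒ E ⊥̸ D | ∅.

No — E and D are d-connected given ∅.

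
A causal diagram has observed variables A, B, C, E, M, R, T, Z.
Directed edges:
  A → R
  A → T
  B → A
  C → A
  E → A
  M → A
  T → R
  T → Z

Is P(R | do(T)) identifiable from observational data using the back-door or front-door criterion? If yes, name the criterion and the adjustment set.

P(R|do(T)): backdoor, adjust for {A}.

desc(T)\{T}={R,Z}; candidates ⊆ {A,B,C,E,M}.
size 0: {}; under {} T still reaches {A,B,C,E,M,R} ∋ R.
{A}: T⊥R given {A} in G with T→· removed — back-door holds.
P(R|do(T)) = Σ_{A} P(R|T,A)·P(A).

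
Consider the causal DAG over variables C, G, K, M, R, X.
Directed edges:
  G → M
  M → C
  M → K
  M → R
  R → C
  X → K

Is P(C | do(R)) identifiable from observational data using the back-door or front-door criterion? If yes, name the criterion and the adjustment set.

desc(R)\{R}={C}; candidates ⊆ {G,K,M,X}.
size 0: {}; under {} R still reaches {C,G,K,M} ∋ C.
{M}: R⊥C given {M} in G with R→· removed — back-door holds.
P(C|do(R)) = Σ_{M} P(C|R,M)·P(M).

P(C|do(R)): backdoor, adjust for {M}.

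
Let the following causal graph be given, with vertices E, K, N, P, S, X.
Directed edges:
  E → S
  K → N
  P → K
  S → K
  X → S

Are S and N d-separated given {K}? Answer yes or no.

Bayes-Ball from S | {K} reaches {E,P,X}.
N ∉ reach(S|{K}) ⇒ S ⊥ N | {K}.

Yes — S ⊥ N | {K}.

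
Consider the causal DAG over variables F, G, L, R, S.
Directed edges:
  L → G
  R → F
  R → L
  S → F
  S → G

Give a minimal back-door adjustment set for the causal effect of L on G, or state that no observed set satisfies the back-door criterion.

desc(L)\{L}={G}; candidates ⊆ {F,R,S}.
∅: L⊥G given ∅ in G with L→· removed — back-door holds.

L→G: minimal back-door set ∅.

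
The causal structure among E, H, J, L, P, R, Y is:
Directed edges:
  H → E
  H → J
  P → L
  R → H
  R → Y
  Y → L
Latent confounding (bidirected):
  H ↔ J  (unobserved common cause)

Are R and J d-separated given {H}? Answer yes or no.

Bayes-Ball from R | {H} reaches {J,L,Y}.
J ∈ reach(R|{H}) ⇒ R ⊥̸ J | {H}.

No — R and J are d-connected given {H}.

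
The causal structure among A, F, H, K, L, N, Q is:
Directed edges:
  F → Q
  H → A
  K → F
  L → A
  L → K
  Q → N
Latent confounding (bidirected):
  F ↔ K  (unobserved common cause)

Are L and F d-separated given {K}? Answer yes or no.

Bayes-Ball from L | {K} reaches {A,F,N,Q}.
F ∈ reach(L|{K}) ⇒ L ⊥̸ F | {K}.

No — L and F are d-connected given {K}.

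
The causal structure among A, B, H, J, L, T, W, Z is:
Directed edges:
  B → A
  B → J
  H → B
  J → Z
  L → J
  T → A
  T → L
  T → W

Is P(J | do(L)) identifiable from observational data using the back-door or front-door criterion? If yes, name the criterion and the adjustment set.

P(J|do(L)): backdoor, adjust for ∅.

desc(L)\{L}={J,Z}; candidates ⊆ {A,B,H,T,W}.
∅: L⊥J given ∅ in G with L→· removed — back-door holds.
P(J|do(L)) = P(J|L) — no adjustment needed.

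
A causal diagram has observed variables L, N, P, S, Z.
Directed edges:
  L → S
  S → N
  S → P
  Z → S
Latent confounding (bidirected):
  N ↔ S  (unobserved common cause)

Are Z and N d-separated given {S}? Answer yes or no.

Bayes-Ball from Z | {S} reaches {L,N}.
N ∈ reach(Z|{S}) ⇒ Z ⊥̸ N | {S}.

No — Z and N are d-connected given {S}.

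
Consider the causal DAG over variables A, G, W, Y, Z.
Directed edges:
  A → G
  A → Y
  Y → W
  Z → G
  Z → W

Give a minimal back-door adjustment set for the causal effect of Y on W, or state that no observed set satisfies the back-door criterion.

Y→W: minimal back-door set ∅.

desc(Y)\{Y}={W}; candidates ⊆ {A,G,Z}.
∅: Y⊥W given ∅ in G with Y→· removed — back-door holds.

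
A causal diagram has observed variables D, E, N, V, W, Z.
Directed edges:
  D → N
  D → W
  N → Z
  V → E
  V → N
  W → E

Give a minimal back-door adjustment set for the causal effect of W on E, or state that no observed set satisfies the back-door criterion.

W→E: minimal back-door set ∅.

desc(W)\{W}={E}; candidates ⊆ {D,N,V,Z}.
∅: W⊥E given ∅ in G with W→· removed — back-door holds.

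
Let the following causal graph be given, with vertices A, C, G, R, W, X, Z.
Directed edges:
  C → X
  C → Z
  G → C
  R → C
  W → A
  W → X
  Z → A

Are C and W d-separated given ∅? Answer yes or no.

Yes — C ⊥ W | ∅.

Bayes-Ball from C | ∅ reaches {A,G,R,X,Z}.
W ∉ reach(C|∅) ⇒ C ⊥ W | ∅.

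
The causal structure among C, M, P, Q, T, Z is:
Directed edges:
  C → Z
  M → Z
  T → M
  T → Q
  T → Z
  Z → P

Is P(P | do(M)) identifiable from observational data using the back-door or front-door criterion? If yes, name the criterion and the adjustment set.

desc(M)\{M}={P,Z}; candidates ⊆ {C,Q,T}.
size 0: {}; under {} M still reaches {P,Q,T,Z} ∋ P.
{T}: M⊥P given {T} in G with M→· removed — back-door holds.
P(P|do(M)) = Σ_{T} P(P|M,T)·P(T).

P(P|do(M)): backdoor, adjust for {T}.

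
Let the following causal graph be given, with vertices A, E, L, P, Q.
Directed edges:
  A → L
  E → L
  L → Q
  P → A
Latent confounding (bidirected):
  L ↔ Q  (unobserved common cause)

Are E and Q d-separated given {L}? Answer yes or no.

Bayes-Ball from E | {L} reaches {A,P,Q}.
Q ∈ reach(E|{L}) ⇒ E ⊥̸ Q | {L}.

No — E and Q are d-connected given {L}.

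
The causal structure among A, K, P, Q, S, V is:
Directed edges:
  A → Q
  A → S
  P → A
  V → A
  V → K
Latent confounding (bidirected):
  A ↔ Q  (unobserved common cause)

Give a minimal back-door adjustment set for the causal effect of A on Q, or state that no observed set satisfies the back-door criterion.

desc(A)\{A}={Q,S}; candidates ⊆ {K,P,V}.
A↔Q: latent back-door arc(s) into A.
size 0: {}; under {} A still reaches {K,P,Q,V} ∋ Q.
size 1: {K}, {P}, {V}; under {K} A still reaches {P,Q,V} ∋ Q.
size 2: {K,P}, {K,V}, {P,V}; under {K,P} A still reaches {Q,V} ∋ Q.
A↔Q cannot be blocked by any observed set — no back-door set.

A→Q: no observed back-door set.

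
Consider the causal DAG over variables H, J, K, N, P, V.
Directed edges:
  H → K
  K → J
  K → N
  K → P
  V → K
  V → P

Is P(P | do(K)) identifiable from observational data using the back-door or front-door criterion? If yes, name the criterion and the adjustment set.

P(P|do(K)): backdoor, adjust for {V}.

desc(K)\{K}={J,N,P}; candidates ⊆ {H,V}.
size 0: {}; under {} K still reaches {H,P,V} ∋ P.
{V}: K⊥P given {V} in G with K→· removed — back-door holds.
P(P|do(K)) = Σ_{V} P(P|K,V)·P(V).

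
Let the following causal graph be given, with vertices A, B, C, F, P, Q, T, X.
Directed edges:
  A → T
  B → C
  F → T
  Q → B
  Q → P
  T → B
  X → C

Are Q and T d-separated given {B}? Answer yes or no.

Bayes-Ball from Q | {B} reaches {A,F,P,T}.
T ∈ reach(Q|{B}) ⇒ Q ⊥̸ T | {B}.

No — Q and T are d-connected given {B}.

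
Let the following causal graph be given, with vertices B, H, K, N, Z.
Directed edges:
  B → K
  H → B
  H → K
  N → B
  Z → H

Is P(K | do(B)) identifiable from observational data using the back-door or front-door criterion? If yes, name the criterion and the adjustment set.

P(K|do(B)): backdoor, adjust for {H}.

desc(B)\{B}={K}; candidates ⊆ {H,N,Z}.
size 0: {}; under {} B still reaches {H,K,N,Z} ∋ K.
{H}: B⊥K given {H} in G with B→· removed — back-door holds.
P(K|do(B)) = Σ_{H} P(K|B,H)·P(H).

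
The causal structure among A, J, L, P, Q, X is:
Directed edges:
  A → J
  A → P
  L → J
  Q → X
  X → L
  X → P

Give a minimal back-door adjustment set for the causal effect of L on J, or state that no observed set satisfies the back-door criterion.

L→J: minimal back-door set ∅.

desc(L)\{L}={J}; candidates ⊆ {A,P,Q,X}.
∅: L⊥J given ∅ in G with L→· removed — back-door holds.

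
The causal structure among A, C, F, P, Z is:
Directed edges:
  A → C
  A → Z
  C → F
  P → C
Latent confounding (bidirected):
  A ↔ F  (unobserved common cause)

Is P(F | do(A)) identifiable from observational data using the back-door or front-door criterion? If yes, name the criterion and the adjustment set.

P(F|do(A)): frontdoor, adjust for {C}.

desc(A)\{A}={C,F,Z}; candidates ⊆ {P}.
A↔F: latent back-door arc(s) into A.
size 0: {}; under {} A still reaches {F} ∋ F.
size 1: {P}; under {P} A still reaches {F} ∋ F.
A↔F cannot be blocked by any observed set — no back-door set.
{C}: (i) intercepts every directed A→F path; (ii) no back-door A→{C}; (iii) {A} blocks every back-door {C}→F. Front-door holds.
P(F|do(A)) = Σ_{C} P(C|A) Σ_{A'} P(F|C,A')P(A').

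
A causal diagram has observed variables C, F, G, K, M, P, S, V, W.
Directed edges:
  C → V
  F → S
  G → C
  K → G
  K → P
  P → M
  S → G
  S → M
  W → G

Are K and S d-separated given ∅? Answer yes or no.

Bayes-Ball from K | ∅ reaches {C,G,M,P,V}.
S ∉ reach(K|∅) ⇒ K ⊥ S | ∅.

Yes — K ⊥ S | ∅.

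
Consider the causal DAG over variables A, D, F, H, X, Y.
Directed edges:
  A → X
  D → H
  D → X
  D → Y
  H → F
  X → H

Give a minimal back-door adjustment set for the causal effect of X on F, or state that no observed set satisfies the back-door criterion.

X→F: minimal back-door set {D}.

desc(X)\{X}={F,H}; candidates ⊆ {A,D,Y}.
size 0: {}; under {} X still reaches {A,D,F,H,Y} ∋ F.
{D}: X⊥F given {D} in G with X→· removed — back-door holds.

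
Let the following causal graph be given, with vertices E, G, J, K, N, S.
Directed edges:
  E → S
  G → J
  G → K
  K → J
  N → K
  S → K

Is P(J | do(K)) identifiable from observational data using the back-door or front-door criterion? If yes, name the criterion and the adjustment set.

desc(K)\{K}={J}; candidates ⊆ {E,G,N,S}.
size 0: {}; under {} K still reaches {E,G,J,N,S} ∋ J.
{G}: K⊥J given {G} in G with K→· removed — back-door holds.
P(J|do(K)) = Σ_{G} P(J|K,G)·P(G).

P(J|do(K)): backdoor, adjust for {G}.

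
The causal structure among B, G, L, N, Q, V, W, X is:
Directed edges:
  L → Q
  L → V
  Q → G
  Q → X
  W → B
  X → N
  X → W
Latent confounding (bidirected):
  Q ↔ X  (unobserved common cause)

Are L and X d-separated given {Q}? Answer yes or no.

No — L and X are d-connected given {Q}.

Bayes-Ball from L | {Q} reaches {B,N,V,W,X}.
X ∈ reach(L|{Q}) ⇒ L ⊥̸ X | {Q}.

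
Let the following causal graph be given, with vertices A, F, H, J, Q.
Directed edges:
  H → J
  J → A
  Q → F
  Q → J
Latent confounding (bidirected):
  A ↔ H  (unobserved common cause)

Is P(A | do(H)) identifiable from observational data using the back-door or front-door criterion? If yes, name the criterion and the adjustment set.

P(A|do(H)): frontdoor, adjust for {J}.

desc(H)\{H}={A,J}; candidates ⊆ {F,Q}.
H↔A: latent back-door arc(s) into H.
size 0: {}; under {} H still reaches {A} ∋ A.
size 1: {F}, {Q}; under {F} H still reaches {A} ∋ A.
size 2: {F,Q}; under {F,Q} H still reaches {A} ∋ A.
H↔A cannot be blocked by any observed set — no back-door set.
{J}: (i) intercepts every directed H→A path; (ii) no back-door H→{J}; (iii) {H} blocks every back-door {J}→A. Front-door holds.
P(A|do(H)) = Σ_{J} P(J|H) Σ_{H'} P(A|J,H')P(H').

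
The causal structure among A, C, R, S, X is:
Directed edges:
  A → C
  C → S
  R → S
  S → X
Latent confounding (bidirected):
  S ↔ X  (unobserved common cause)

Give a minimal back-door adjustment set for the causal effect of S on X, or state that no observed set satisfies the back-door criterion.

S→X: no observed back-door set.

desc(S)\{S}={X}; candidates ⊆ {A,C,R}.
S↔X: latent back-door arc(s) into S.
size 0: {}; under {} S still reaches {A,C,R,X} ∋ X.
size 1: {A}, {C}, {R}; under {A} S still reaches {C,R,X} ∋ X.
size 2: {A,C}, {A,R}, {C,R}; under {A,C} S still reaches {R,X} ∋ X.
S↔X cannot be blocked by any observed set — no back-door set.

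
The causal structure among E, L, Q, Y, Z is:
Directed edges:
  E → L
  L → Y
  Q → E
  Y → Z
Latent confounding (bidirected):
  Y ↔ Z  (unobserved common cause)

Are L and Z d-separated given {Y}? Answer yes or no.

Bayes-Ball from L | {Y} reaches {E,Q,Z}.
Z ∈ reach(L|{Y}) ⇒ L ⊥̸ Z | {Y}.

No — L and Z are d-connected given {Y}.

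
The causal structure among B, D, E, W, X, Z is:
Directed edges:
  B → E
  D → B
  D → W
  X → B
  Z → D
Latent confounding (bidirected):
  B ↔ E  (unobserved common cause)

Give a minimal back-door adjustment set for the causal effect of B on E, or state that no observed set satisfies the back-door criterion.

desc(B)\{B}={E}; candidates ⊆ {D,W,X,Z}.
B↔E: latent back-door arc(s) into B.
size 0: {}; under {} B still reaches {D,E,W,X,Z} ∋ E.
size 1: {D}, {W}, {X} …(+1); under {D} B still reaches {E,X} ∋ E.
size 2: {D,W}, {D,X}, {D,Z} …(+3); under {D,W} B still reaches {E,X} ∋ E.
B↔E cannot be blocked by any observed set — no back-door set.

B→E: no observed back-door set.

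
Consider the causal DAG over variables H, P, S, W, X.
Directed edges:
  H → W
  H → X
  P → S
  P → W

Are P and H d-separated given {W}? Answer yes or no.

No — P and H are d-connected given {W}.

Bayes-Ball from P | {W} reaches {H,S,X}.
H ∈ reach(P|{W}) ⇒ P ⊥̸ H | {W}.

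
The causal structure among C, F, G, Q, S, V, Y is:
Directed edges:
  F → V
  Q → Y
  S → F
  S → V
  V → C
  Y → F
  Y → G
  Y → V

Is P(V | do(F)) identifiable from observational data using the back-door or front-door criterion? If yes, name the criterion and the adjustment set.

P(V|do(F)): backdoor, adjust for {S, Y}.

desc(F)\{F}={C,V}; candidates ⊆ {G,Q,S,Y}.
size 0: {}; under {} F still reaches {C,G,Q,S,V,Y} ∋ V.
size 1: {G}, {Q}, {S} …(+1); under {G} F still reaches {C,Q,S,V,Y} ∋ V.
{S,Y}: F⊥V given {S,Y} in G with F→· removed — back-door holds.
P(V|do(F)) = Σ_{S,Y} P(V|F,S,Y)·P(S,Y).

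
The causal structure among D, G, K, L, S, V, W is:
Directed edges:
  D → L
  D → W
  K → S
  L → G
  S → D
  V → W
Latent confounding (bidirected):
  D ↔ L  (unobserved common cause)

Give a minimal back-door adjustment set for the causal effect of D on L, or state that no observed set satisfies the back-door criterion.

D→L: no observed back-door set.

desc(D)\{D}={G,L,W}; candidates ⊆ {K,S,V}.
D↔L: latent back-door arc(s) into D.
size 0: {}; under {} D still reaches {G,K,L,S} ∋ L.
size 1: {K}, {S}, {V}; under {K} D still reaches {G,L,S} ∋ L.
size 2: {K,S}, {K,V}, {S,V}; under {K,S} D still reaches {G,L} ∋ L.
D↔L cannot be blocked by any observed set — no back-door set.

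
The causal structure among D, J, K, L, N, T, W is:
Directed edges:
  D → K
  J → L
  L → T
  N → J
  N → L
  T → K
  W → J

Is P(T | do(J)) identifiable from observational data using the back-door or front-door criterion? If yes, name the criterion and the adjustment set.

desc(J)\{J}={K,L,T}; candidates ⊆ {D,N,W}.
size 0: {}; under {} J still reaches {K,L,N,T,W} ∋ T.
{N}: J⊥T given {N} in G with J→· removed — back-door holds.
P(T|do(J)) = Σ_{N} P(T|J,N)·P(N).

P(T|do(J)): backdoor, adjust for {N}.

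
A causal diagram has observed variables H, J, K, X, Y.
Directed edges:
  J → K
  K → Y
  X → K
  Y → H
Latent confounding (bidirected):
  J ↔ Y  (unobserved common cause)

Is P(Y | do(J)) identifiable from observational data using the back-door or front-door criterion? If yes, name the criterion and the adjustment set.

P(Y|do(J)): frontdoor, adjust for {K}.

desc(J)\{J}={H,K,Y}; candidates ⊆ {X}.
J↔Y: latent back-door arc(s) into J.
size 0: {}; under {} J still reaches {H,Y} ∋ Y.
size 1: {X}; under {X} J still reaches {H,Y} ∋ Y.
J↔Y cannot be blocked by any observed set — no back-door set.
{K}: (i) intercepts every directed J→Y path; (ii) no back-door J→{K}; (iii) {J} blocks every back-door {K}→Y. Front-door holds.
P(Y|do(J)) = Σ_{K} P(K|J) Σ_{J'} P(Y|K,J')P(J').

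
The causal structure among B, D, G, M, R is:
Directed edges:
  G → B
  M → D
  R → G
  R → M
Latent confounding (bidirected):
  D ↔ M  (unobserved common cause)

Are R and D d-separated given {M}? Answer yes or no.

Bayes-Ball from R | {M} reaches {B,D,G}.
D ∈ reach(R|{M}) ⇒ R ⊥̸ D | {M}.

No — R and D are d-connected given {M}.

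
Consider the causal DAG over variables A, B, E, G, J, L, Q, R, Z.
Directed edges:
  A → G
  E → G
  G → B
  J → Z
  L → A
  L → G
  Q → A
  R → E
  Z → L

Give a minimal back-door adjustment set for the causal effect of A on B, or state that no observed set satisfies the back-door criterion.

A→B: minimal back-door set {L}.

desc(A)\{A}={B,G}; candidates ⊆ {E,J,L,Q,R,Z}.
size 0: {}; under {} A still reaches {B,G,J,L,Q,Z} ∋ B.
{L}: A⊥B given {L} in G with A→· removed — back-door holds.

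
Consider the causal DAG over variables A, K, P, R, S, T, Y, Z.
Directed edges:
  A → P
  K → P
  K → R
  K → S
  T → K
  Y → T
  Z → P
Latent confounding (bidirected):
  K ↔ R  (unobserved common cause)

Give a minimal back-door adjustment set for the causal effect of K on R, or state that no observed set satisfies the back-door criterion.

K→R: no observed back-door set.

desc(K)\{K}={P,R,S}; candidates ⊆ {A,T,Y,Z}.
K↔R: latent back-door arc(s) into K.
size 0: {}; under {} K still reaches {R,T,Y} ∋ R.
size 1: {A}, {T}, {Y} …(+1); under {A} K still reaches {R,T,Y} ∋ R.
size 2: {A,T}, {A,Y}, {A,Z} …(+3); under {A,T} K still reaches {R} ∋ R.
K↔R cannot be blocked by any observed set — no back-door set.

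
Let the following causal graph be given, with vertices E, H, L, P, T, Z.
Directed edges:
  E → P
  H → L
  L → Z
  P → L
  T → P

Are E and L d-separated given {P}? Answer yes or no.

Bayes-Ball from E | {P} reaches {T}.
L ∉ reach(E|{P}) ⇒ E ⊥ L | {P}.

Yes — E ⊥ L | {P}.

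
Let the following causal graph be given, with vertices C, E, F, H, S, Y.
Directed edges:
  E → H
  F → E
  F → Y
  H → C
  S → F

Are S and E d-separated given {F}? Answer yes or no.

Bayes-Ball from S | {F} reaches ∅.
E ∉ reach(S|{F}) ⇒ S ⊥ E | {F}.

Yes — S ⊥ E | {F}.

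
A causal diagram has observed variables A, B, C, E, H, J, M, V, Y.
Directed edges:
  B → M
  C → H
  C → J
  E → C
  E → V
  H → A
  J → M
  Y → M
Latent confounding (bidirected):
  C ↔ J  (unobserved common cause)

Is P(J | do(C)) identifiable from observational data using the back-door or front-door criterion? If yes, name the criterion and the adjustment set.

P(J|do(C)): not identifiable (no BD/FD set).

desc(C)\{C}={A,H,J,M}; candidates ⊆ {B,E,V,Y}.
C↔J: latent back-door arc(s) into C.
size 0: {}; under {} C still reaches {E,J,M,V} ∋ J.
size 1: {B}, {E}, {V} …(+1); under {B} C still reaches {E,J,M,V} ∋ J.
size 2: {B,E}, {B,V}, {B,Y} …(+3); under {B,E} C still reaches {J,M} ∋ J.
C↔J cannot be blocked by any observed set — no back-door set.
No mediator lies on a directed C→…→J path.
Neither criterion identifies P(J|do(C)) in this graph.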